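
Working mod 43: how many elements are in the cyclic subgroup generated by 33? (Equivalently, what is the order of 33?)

42

The order of 33 must divide p − 1 = 42 = 2 · 3 · 7.
Divisors: 1, 2, 3, 6, 7, 14, 21, 42.
Check each in increasing order: 33^1 ≡ 33;  33^2 ≡ 14;  33^3 ≡ 32;  33^6 ≡ 35;  33^7 ≡ 37;  33^14 ≡ 36;  33^21 ≡ 42;  33^42 ≡ 1.
Smallest exponent giving 1 is 42.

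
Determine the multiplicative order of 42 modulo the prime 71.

The order of 42 must divide p − 1 = 70 = 2 · 5 · 7.
Divisors: 1, 2, 5, 7, 10, 14, 35, 70.
Check each in increasing order: 42^1 ≡ 42;  42^2 ≡ 60;  42^5 ≡ 41;  42^7 ≡ 46;  42^10 ≡ 48;  42^14 ≡ 57;  42^35 ≡ 70;  42^70 ≡ 1.
Smallest exponent giving 1 is 70.

70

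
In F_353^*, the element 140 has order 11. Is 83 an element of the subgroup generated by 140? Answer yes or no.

no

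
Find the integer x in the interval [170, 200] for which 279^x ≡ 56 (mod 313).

Compute 279^170 mod 313 = 72, then multiply by 279 repeatedly:
  279^170=72  279^171=56
Found 56 at exponent 171.

171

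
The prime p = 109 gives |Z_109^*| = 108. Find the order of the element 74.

54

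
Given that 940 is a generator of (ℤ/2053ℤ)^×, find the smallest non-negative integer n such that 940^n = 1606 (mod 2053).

Baby-step giant-step with m = ceil(sqrt(2052)) = 46.
Baby table (940^j mod 2053 for j=0..45):
  0:1  1:940  2:810  3:1790  4:1193  5:482  6:1420  7:350
  8:520  9:186  10:335  11:791  12:354  13:174  14:1373  15:1336
  16:1457  17:229  18:1748  19:720  20:1363  21:148  22:1569  23:806
  24:83  25:6  26:1534  27:754  28:475  29:999  30:839  31:308
  32:47  33:1067  34:1116  35:2010  36:640  37:71  38:1044  39:26
  40:1857  41:530  42:1374  43:223  44:214  45:2019
Giant step factor: 940^(-46) ≡ 1801 (mod 2053).
Scan 1606·1801^i mod 2053 for i = 0, 1, …:
  i=0: 1606   i=1: 1782   i=2: 543   i=3: 715
  i=4: 484   i=5: 1212   i=6: 473   i=7: 1931
  i=8: 2002   i=9: 534     …   i=25: 1692
  i=26: 640
Match at i=26, j=36: n = 26·46 + 36 = 1232.

1232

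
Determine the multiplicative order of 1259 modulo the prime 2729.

2728

The order of 1259 must divide p − 1 = 2728 = 2^3 · 11 · 31.
Divisors: 1, 2, 4, 8, 11, 22, 31, 44, 62, 88, 124, 248, 341, 682, 1364, 2728.
Check each in increasing order: 1259^1 ≡ 1259;  1259^2 ≡ 2261;  1259^4 ≡ 704;  1259^8 ≡ 1667;  1259^11 ≡ 2547;  1259^22 ≡ 376;  1259^31 ≡ 2572;  1259^44 ≡ 2197;  1259^62 ≡ 88;  1259^88 ≡ 1937;  1259^124 ≡ 2286;  1259^248 ≡ 2490;  1259^341 ≡ 2663;  1259^682 ≡ 1627;  1259^1364 ≡ 2728;  1259^2728 ≡ 1.
Smallest exponent giving 1 is 2728.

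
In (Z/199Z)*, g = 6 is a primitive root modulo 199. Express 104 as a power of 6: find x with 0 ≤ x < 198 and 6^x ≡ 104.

86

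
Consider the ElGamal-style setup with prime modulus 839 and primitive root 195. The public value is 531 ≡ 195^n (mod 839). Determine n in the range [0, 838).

276

Baby-step giant-step with m = ceil(sqrt(838)) = 29.
Baby table (195^j mod 839 for j=0..28):
  0:1  1:195  2:270  3:632  4:746  5:323  6:60  7:793
  8:259  9:165  10:293  11:83  12:244  13:596  14:438  15:671
  16:800  17:785  18:377  19:522  20:271  21:827  22:177  23:116
  24:806  25:277  26:319  27:119  28:552
Giant step factor: 195^(-29) ≡ 680 (mod 839).
Scan 531·680^i mod 839 for i = 0, 1, …:
  i=0: 531   i=1: 310   i=2: 211   i=3: 11
  i=4: 768   i=5: 382   i=6: 509   i=7: 452
  i=8: 286   i=9: 671
Match at i=9, j=15: n = 9·29 + 15 = 276.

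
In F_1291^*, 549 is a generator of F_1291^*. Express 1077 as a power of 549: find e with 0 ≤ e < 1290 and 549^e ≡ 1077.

Baby-step giant-step with m = ceil(sqrt(1290)) = 36.
Baby table (549^j mod 1291 for j=0..35):
  0:1  1:549  2:598  3:388  4:1288  5:935  6:788  7:127
  8:9  9:1068  10:218  11:910  12:1264  13:669  14:637  15:1143
  16:81  17:575  18:671  19:444  20:1048  21:857  22:569  23:1250
  24:729  25:11  26:875  27:123  28:395  29:1258  30:1248  31:922
  32:106  33:99  34:129  35:1107
Giant step factor: 549^(-36) ≡ 272 (mod 1291).
Scan 1077·272^i mod 1291 for i = 0, 1, …:
  i=0: 1077   i=1: 1178   i=2: 248   i=3: 324
  i=4: 340   i=5: 819   i=6: 716   i=7: 1102
  i=8: 232   i=9: 1136     …   i=23: 121
  i=24: 637
Match at i=24, j=14: e = 24·36 + 14 = 878.

878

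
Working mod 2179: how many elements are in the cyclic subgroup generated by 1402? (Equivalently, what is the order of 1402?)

The order of 1402 must divide p − 1 = 2178 = 2 · 3^2 · 11^2.
Divisors: 1, 2, 3, 6, 9, 11, 18, 22, 33, 66, 99, 121, 198, 242, 363, 726, 1089, 2178.
Check each in increasing order: 1402^1 ≡ 1402;  1402^2 ≡ 146;  1402^3 ≡ 2045;  1402^6 ≡ 524;  1402^9 ≡ 1691;  1402^11 ≡ 659;  1402^18 ≡ 633;  1402^22 ≡ 660;  1402^33 ≡ 1319;  1402^66 ≡ 919;  1402^99 ≡ 637;  1402^121 ≡ 2052;  1402^198 ≡ 475;  1402^242 ≡ 876;  1402^363 ≡ 2056;  1402^726 ≡ 2055;  1402^1089 ≡ 2178;  1402^2178 ≡ 1.
Smallest exponent giving 1 is 2178.

2178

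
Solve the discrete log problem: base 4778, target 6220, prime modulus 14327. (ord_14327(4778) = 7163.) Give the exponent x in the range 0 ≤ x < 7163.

4743

Baby-step giant-step with m = ceil(sqrt(7163)) = 85.
Baby table (4778^j mod 14327 for j=0..84):
  0:1  1:4778  2:6373  3:5319  4:12411  5:305  6:10263  7:9620
  8:3344  9:3027  10:7063  11:6929  12:11392  13:2703  14:6307  15:5165
  16:7276  17:7426  18:7776  19:3817  20:13682  21:12822  22:1264  23:7725
  24:3698  25:3853  26:13766  27:13018  28:6497  29:10384  30:351  31:819
  32:1911  33:4459  34:853  35:6766  36:6236  37:9775  38:13257  39:2279
  40:542  41:10816  42:1359  43:3171  44:7399  45:7713  46:3670  47:13339
  48:7246  49:7356  50:2837  51:1844  52:13854  53:3672  54:8568  55:5665
  56:3667  57:13332  58:2454  59:5726  60:8585  61:929  62:11719  63:3466
  64:12863  65:10911  66:11132  67:6872  68:11259  69:11944  70:3991  71:14088
  72:4218  73:9842  74:3862  75:13787  76:13067  77:11387  78:7467  79:3096
  80:7224  81:2529  82:5901  83:13769  84:13025
Giant step factor: 4778^(-85) ≡ 2457 (mod 14327).
Scan 6220·2457^i mod 14327 for i = 0, 1, …:
  i=0: 6220   i=1: 9958   i=2: 10617   i=3: 10829
  i=4: 1614   i=5: 11346   i=6: 11107   i=7: 11291
  i=8: 4915   i=9: 12821     …   i=54: 8034
  i=55: 11259
Match at i=55, j=68: x = 55·85 + 68 = 4743.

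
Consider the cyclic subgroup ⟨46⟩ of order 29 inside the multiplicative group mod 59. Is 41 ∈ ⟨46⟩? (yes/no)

41 ∈ ⟨46⟩ iff 41^29 ≡ 1 (mod 59), since |⟨46⟩| = 29.
41^29 mod 59 = 1.
Since 1 = 1, 41 lies in the subgroup.

yes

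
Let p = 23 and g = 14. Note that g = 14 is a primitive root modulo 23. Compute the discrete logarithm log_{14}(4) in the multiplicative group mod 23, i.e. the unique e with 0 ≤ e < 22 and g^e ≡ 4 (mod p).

Successive powers of 14 modulo 23:
  14^0=1  14^1=14  14^2=12  14^3=7  14^4=6  14^5=15
  14^6=3  14^7=19  14^8=13  14^9=21  14^10=18  14^11=22
  14^12=9  14^13=11  14^14=16  14^15=17  14^16=8  14^17=20
  14^18=4
So 14^18 ≡ 4 (mod 23), giving e = 18.

18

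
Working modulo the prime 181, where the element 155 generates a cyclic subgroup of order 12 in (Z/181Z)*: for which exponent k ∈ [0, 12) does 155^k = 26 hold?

7

Successive powers of 155 modulo 181:
  155^0=1  155^1=155  155^2=133  155^3=162  155^4=132  155^5=7
  155^6=180  155^7=26
So 155^7 ≡ 26 (mod 181), giving k = 7.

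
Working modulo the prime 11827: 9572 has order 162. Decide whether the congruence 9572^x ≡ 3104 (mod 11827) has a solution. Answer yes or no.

yes

3104 ∈ ⟨9572⟩ iff 3104^162 ≡ 1 (mod 11827), since |⟨9572⟩| = 162.
3104^162 mod 11827 = 1.
Since 1 = 1, 3104 lies in the subgroup.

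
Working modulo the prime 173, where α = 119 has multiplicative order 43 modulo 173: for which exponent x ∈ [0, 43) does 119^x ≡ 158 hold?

5

Baby-step giant-step with m = ceil(sqrt(43)) = 7.
Baby table (119^j mod 173 for j=0..6):
  0:1  1:119  2:148  3:139  4:106  5:158  6:118
Giant step factor: 119^(-7) ≡ 6 (mod 173).
Scan 158·6^i mod 173 for i = 0, 1, …:
  i=0: 158
Match at i=0, j=5: x = 0·7 + 5 = 5.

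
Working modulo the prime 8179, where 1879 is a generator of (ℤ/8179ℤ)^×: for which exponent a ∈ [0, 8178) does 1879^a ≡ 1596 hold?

3444

Baby-step giant-step with m = ceil(sqrt(8178)) = 91.
Baby table (1879^j mod 8179 for j=0..90):
  0:1  1:1879  2:5492  3:5749  4:6091  5:2568  6:7841  7:2860
  8:337  9:3440  10:2350  11:7169  12:7917  13:6621  14:600  15:6877
  16:7242  17:6041  18:6766  19:3148  20:1675  21:6589  22:5904  23:2892
  24:3212  25:7425  26:6380  27:5785  28:124  29:3984  30:2151  31:1303
  32:2816  33:7630  34:7162  35:2943  36:893  37:1252  38:5135  39:5624
  40:228  41:3104  42:789  43:2132  44:6497  45:4795  46:4726  47:5939
  48:3225  49:7315  50:4165  51:6911  52:5696  53:4652  54:5936  55:5767
  56:7197  57:3276  58:4996  59:6171  60:5666  61:5535  62:4756  63:5056
  64:4405  65:8026  66:6957  67:2161  68:3735  69:483  70:7867  71:2640
  72:4086  73:5692  74:5315  75:326  76:7308  77:7370  78:1183  79:6348
  80:2910  81:4318  82:8133  83:3535  84:917  85:5453  86:6079  87:4557
  88:7369  89:7483  90:856
Giant step factor: 1879^(-91) ≡ 8058 (mod 8179).
Scan 1596·8058^i mod 8179 for i = 0, 1, …:
  i=0: 1596   i=1: 3180   i=2: 7812   i=3: 3512
  i=4: 356   i=5: 5998   i=6: 2173   i=7: 6974
  i=8: 6762   i=9: 7877     …   i=36: 6631
  i=37: 7370
Match at i=37, j=77: a = 37·91 + 77 = 3444.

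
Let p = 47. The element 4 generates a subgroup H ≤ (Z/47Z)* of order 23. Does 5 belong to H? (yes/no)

no

5 ∈ ⟨4⟩ iff 5^23 ≡ 1 (mod 47), since |⟨4⟩| = 23.
5^23 mod 47 = 46.
Since 46 ≠ 1, 5 does not lie in the subgroup.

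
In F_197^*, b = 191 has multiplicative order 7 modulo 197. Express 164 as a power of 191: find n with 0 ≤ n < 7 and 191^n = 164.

6

Successive powers of 191 modulo 197:
  191^0=1  191^1=191  191^2=36  191^3=178  191^4=114  191^5=104
  191^6=164
So 191^6 ≡ 164 (mod 197), giving n = 6.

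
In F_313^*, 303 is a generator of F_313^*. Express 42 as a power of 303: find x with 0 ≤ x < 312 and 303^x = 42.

297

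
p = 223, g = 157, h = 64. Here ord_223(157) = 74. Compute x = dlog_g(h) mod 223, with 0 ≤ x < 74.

Baby-step giant-step with m = ceil(sqrt(74)) = 9.
Baby table (157^j mod 223 for j=0..8):
  0:1  1:157  2:119  3:174  4:112  5:190  6:171  7:87
  8:56
Giant step factor: 157^(-9) ≡ 54 (mod 223).
Scan 64·54^i mod 223 for i = 0, 1, …:
  i=0: 64   i=1: 111   i=2: 196   i=3: 103
  i=4: 210   i=5: 190
Match at i=5, j=5: x = 5·9 + 5 = 50.

50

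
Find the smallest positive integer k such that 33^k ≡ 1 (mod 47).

46

The order of 33 must divide p − 1 = 46 = 2 · 23.
Divisors: 1, 2, 23, 46.
Check each in increasing order: 33^1 ≡ 33;  33^2 ≡ 8;  33^23 ≡ 46;  33^46 ≡ 1.
Smallest exponent giving 1 is 46.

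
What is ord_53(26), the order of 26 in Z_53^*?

The order of 26 must divide p − 1 = 52 = 2^2 · 13.
Divisors: 1, 2, 4, 13, 26, 52.
Check each in increasing order: 26^1 ≡ 26;  26^2 ≡ 40;  26^4 ≡ 10;  26^13 ≡ 30;  26^26 ≡ 52;  26^52 ≡ 1.
Smallest exponent giving 1 is 52.

52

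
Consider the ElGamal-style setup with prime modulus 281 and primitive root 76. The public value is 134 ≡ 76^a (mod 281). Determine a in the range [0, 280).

Baby-step giant-step with m = ceil(sqrt(280)) = 17.
Baby table (76^j mod 281 for j=0..16):
  0:1  1:76  2:156  3:54  4:170  5:275  6:106  7:188
  8:238  9:104  10:36  11:207  12:277  13:258  14:219  15:65
  16:163
Giant step factor: 76^(-17) ≡ 82 (mod 281).
Scan 134·82^i mod 281 for i = 0, 1, …:
  i=0: 134   i=1: 29   i=2: 130   i=3: 263
  i=4: 210   i=5: 79   i=6: 15   i=7: 106
Match at i=7, j=6: a = 7·17 + 6 = 125.

125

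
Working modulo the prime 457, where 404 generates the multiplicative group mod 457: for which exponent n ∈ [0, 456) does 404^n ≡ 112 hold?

Baby-step giant-step with m = ceil(sqrt(456)) = 22.
Baby table (404^j mod 457 for j=0..21):
  0:1  1:404  2:67  3:105  4:376  5:180  6:57  7:178
  8:163  9:44  10:410  11:206  12:50  13:92  14:151  15:223
  16:63  17:317  18:108  19:217  20:381  21:372
Giant step factor: 404^(-22) ≡ 232 (mod 457).
Scan 112·232^i mod 457 for i = 0, 1, …:
  i=0: 112   i=1: 392   i=2: 1
Match at i=2, j=0: n = 2·22 + 0 = 44.

44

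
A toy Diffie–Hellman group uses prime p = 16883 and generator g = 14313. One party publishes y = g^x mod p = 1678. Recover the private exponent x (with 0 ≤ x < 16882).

15285

Baby-step giant-step with m = ceil(sqrt(16882)) = 130.
Baby table (14313^j mod 16883 for j=0..129):
  0:1  1:14313  2:3647  3:14158  4:13688  5:6012  6:13988  7:11630
  8:10693  9:4514  10:14524  11:1633  12:7057  13:12735  14:7187  15:16295
  16:8573  17:16588  18:15298  19:4647  20:10374  21:13960  22:16058  23:9875
  24:13282  25:2686  26:2127  27:3702  28:7872  29:11677  30:8084  31:7093
  32:4630  33:3415  34:2610  35:11734  36:13541  37:12376  38:1252  39:7013
  40:7634  41:15549  42:1131  43:14089  44:5305  45:7614  46:16300  47:12606
  48:1057  49:1673  50:5555  51:6668  52:16368  53:6676  54:12691  55:2086
  56:7774  57:10292  58:5221  59:4015  60:13846  61:5144  62:16192  63:3155
  64:12373  65:8962  66:12955  67:15809  68:8251  69:16861  70:5891  71:4181
  72:9301  73:2758  74:2800  75:13041  76:14268  77:1116  78:1990  79:1249
  80:14723  81:13576  82:6841  83:10716  84:12936  85:13990  86:6490  87:1104
  88:15947  89:8134  90:13657  91:1267  92:2229  93:11690  94:8440  95:3855
  96:2971  97:12529  98:13234  99:7865  100:12784  101:16321  102:9285  103:10112
  104:11980  105:5992  106:14739  107:6222  108:14544  109:882  110:12465  111:8884
  112:10819  113:1471  114:1322  115:12826  116:9679  117:10512  118:13843  119:12854
  120:5251  121:11330  122:5075  123:7809  124:4757  125:14685  126:9938  127:3319
  128:12968  129:16165
Giant step factor: 14313^(-130) ≡ 9824 (mod 16883).
Scan 1678·9824^i mod 16883 for i = 0, 1, …:
  i=0: 1678   i=1: 6864   i=2: 1234   i=3: 822
  i=4: 5254   i=5: 3965   i=6: 3079   i=7: 10643
  i=8: 413   i=9: 5392     …   i=116: 3557
  i=117: 13041
Match at i=117, j=75: x = 117·130 + 75 = 15285.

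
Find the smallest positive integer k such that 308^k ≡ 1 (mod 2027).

The order of 308 must divide p − 1 = 2026 = 2 · 1013.
Divisors: 1, 2, 1013, 2026.
Check each in increasing order: 308^1 ≡ 308;  308^2 ≡ 1622;  308^1013 ≡ 1.
Smallest exponent giving 1 is 1013.

1013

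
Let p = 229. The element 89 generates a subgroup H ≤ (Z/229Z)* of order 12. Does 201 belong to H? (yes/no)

no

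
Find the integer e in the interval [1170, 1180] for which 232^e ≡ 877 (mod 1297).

Compute 232^1170 mod 1297 = 359, then multiply by 232 repeatedly:
  232^1170=359  232^1171=280  232^1172=110  232^1173=877
Found 877 at exponent 1173.

1173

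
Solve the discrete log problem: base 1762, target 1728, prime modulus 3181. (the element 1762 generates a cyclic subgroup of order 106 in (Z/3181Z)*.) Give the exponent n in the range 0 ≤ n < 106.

59

Baby-step giant-step with m = ceil(sqrt(106)) = 11.
Baby table (1762^j mod 3181 for j=0..10):
  0:1  1:1762  2:3169  3:1123  4:144  5:2429  6:1453  7:2662
  8:1650  9:3047  10:2467
Giant step factor: 1762^(-11) ≡ 1636 (mod 3181).
Scan 1728·1636^i mod 3181 for i = 0, 1, …:
  i=0: 1728   i=1: 2280   i=2: 1948   i=3: 2747
  i=4: 2520   i=5: 144
Match at i=5, j=4: n = 5·11 + 4 = 59.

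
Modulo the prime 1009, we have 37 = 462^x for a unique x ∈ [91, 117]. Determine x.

Compute 462^91 mod 1009 = 414, then multiply by 462 repeatedly:
  462^91=414  462^92=567  462^93=623  462^94=261  462^95=511
  462^96=985  462^97=11  462^98=37
Found 37 at exponent 98.

98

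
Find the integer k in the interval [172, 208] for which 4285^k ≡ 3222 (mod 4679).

Compute 4285^172 mod 4679 = 1104, then multiply by 4285 repeatedly:
  4285^172=1104  4285^173=171  4285^174=2811  4285^175=1389  4285^176=177
  4285^177=447  4285^178=1684  4285^179=922  4285^180=1694  4285^181=1661
  4285^182=626  4285^183=1343  4285^184=4264  4285^185=4424  4285^186=2211
  4285^187=3839  4285^188=3430  4285^189=811  4285^190=3317  4285^191=3222
Found 3222 at exponent 191.

191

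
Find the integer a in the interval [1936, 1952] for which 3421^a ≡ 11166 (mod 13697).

1947

Compute 3421^1936 mod 13697 = 13457, then multiply by 3421 repeatedly:
  3421^1936=13457  3421^1937=780  3421^1938=11162  3421^1939=11663  3421^1940=13459
  3421^1941=7622  3421^1942=9471  3421^1943=6886  3421^1944=11863  3421^1945=12809
  3421^1946=2886  3421^1947=11166
Found 11166 at exponent 1947.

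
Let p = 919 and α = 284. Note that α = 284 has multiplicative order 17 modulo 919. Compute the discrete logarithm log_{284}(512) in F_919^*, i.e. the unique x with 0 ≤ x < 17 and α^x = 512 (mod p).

10

Successive powers of 284 modulo 919:
  284^0=1  284^1=284  284^2=703  284^3=229  284^4=706  284^5=162
  284^6=58  284^7=849  284^8=338  284^9=416  284^10=512
So 284^10 ≡ 512 (mod 919), giving x = 10.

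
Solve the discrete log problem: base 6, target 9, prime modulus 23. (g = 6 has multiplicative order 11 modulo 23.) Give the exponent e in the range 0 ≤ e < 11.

3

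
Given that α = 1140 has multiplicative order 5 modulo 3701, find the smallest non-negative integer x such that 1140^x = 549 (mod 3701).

Successive powers of 1140 modulo 3701:
  1140^0=1  1140^1=1140  1140^2=549
So 1140^2 ≡ 549 (mod 3701), giving x = 2.

2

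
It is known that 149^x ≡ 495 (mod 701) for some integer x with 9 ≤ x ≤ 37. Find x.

37

Compute 149^9 mod 701 = 490, then multiply by 149 repeatedly:
  149^9=490  149^10=106  149^11=372  149^12=49  149^13=291
  149^14=598  149^15=75  149^16=660  149^17=200  149^18=358
  149^19=66  149^20=20  149^21=176  149^22=287  149^23=2
  149^24=298  149^25=239  149^26=561  149^27=170  149^28=94
  149^29=687  149^30=17  149^31=430  149^32=279  149^33=212
  149^34=43  149^35=98  149^36=582  149^37=495
Found 495 at exponent 37.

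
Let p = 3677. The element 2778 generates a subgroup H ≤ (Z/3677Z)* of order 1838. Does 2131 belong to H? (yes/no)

no

2131 ∈ ⟨2778⟩ iff 2131^1838 ≡ 1 (mod 3677), since |⟨2778⟩| = 1838.
2131^1838 mod 3677 = 3676.
Since 3676 ≠ 1, 2131 does not lie in the subgroup.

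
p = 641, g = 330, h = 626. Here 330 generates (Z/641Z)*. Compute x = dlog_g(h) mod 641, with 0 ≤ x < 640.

103

Baby-step giant-step with m = ceil(sqrt(640)) = 26.
Baby table (330^j mod 641 for j=0..25):
  0:1  1:330  2:571  3:617  4:413  5:398  6:576  7:344
  8:63  9:278  10:77  11:411  12:379  13:75  14:392  15:519
  16:123  17:207  18:364  19:253  20:160  21:238  22:338  23:6
  24:57  25:221
Giant step factor: 330^(-26) ≡ 503 (mod 641).
Scan 626·503^i mod 641 for i = 0, 1, …:
  i=0: 626   i=1: 147   i=2: 226   i=3: 221
Match at i=3, j=25: x = 3·26 + 25 = 103.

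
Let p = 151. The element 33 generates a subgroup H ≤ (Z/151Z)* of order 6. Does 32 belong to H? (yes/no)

yes

⟨33⟩ has order 6; its elements mod 151 are {1, 32, 33, 118, 119, 150}.
32 is in this set.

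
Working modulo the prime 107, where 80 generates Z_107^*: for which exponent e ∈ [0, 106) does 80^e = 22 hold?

15

Successive powers of 80 modulo 107:
  80^0=1  80^1=80  80^2=87  80^3=5  80^4=79  80^5=7
  80^6=25  80^7=74  80^8=35  80^9=18  80^10=49  80^11=68
  80^12=90  80^13=31  80^14=19  80^15=22
So 80^15 ≡ 22 (mod 107), giving e = 15.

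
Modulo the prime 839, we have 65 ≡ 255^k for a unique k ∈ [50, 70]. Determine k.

Compute 255^50 mod 839 = 210, then multiply by 255 repeatedly:
  255^50=210  255^51=693  255^52=525  255^53=474  255^54=54
  255^55=346  255^56=135  255^57=26  255^58=757  255^59=65
Found 65 at exponent 59.

59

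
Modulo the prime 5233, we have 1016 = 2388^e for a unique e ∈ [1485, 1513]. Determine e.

1498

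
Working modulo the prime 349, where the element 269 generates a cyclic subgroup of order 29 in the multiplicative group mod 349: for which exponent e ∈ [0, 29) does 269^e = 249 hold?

Successive powers of 269 modulo 349:
  269^0=1  269^1=269  269^2=118  269^3=332  269^4=313  269^5=88
  269^6=289  269^7=263  269^8=249
So 269^8 ≡ 249 (mod 349), giving e = 8.

8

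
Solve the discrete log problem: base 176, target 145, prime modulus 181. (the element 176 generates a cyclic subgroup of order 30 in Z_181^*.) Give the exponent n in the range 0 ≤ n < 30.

Successive powers of 176 modulo 181:
  176^0=1  176^1=176  176^2=25  176^3=56  176^4=82  176^5=133
  176^6=59  176^7=67  176^8=27  176^9=46  176^10=132  176^11=64
  176^12=42  176^13=152  176^14=145
So 176^14 ≡ 145 (mod 181), giving n = 14.

14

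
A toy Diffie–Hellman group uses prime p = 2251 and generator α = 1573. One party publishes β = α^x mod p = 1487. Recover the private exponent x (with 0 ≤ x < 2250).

2146

Baby-step giant-step with m = ceil(sqrt(2250)) = 48.
Baby table (1573^j mod 2251 for j=0..47):
  0:1  1:1573  2:480  3:955  4:798  5:1447  6:370  7:1252
  8:2022  9:2194  10:379  11:1903  12:1840  13:1785  14:808  15:1420
  16:668  17:1798  18:998  19:907  20:1828  21:917  22:1801  23:1215
  24:96  25:191  26:1060  27:1640  28:74  29:1601  30:1755  31:889
  32:526  33:1281  34:368  35:357  36:1062  37:284  38:1034  39:1260
  40:1100  41:1532  42:1266  43:1534  44:2161  45:243  46:1820  47:1839
Giant step factor: 1573^(-48) ≡ 945 (mod 2251).
Scan 1487·945^i mod 2251 for i = 0, 1, …:
  i=0: 1487   i=1: 591   i=2: 247   i=3: 1562
  i=4: 1685   i=5: 868   i=6: 896   i=7: 344
  i=8: 936   i=9: 2128     …   i=43: 1482
  i=44: 368
Match at i=44, j=34: x = 44·48 + 34 = 2146.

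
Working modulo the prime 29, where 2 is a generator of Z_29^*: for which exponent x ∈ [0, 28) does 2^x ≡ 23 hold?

Successive powers of 2 modulo 29:
  2^0=1  2^1=2  2^2=4  2^3=8  2^4=16  2^5=3
  2^6=6  2^7=12  2^8=24  2^9=19  2^10=9  2^11=18
  2^12=7  2^13=14  2^14=28  2^15=27  2^16=25  2^17=21
  2^18=13  2^19=26  2^20=23
So 2^20 ≡ 23 (mod 29), giving x = 20.

20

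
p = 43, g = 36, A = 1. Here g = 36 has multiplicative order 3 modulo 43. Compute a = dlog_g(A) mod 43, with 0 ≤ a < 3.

Successive powers of 36 modulo 43:
  36^0=1
So 36^0 ≡ 1 (mod 43), giving a = 0.

0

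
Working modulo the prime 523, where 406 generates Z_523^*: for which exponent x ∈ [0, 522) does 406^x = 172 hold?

Baby-step giant-step with m = ceil(sqrt(522)) = 23.
Baby table (406^j mod 523 for j=0..22):
  0:1  1:406  2:91  3:336  4:436  5:242  6:451  7:56
  8:247  9:389  10:511  11:358  12:477  13:152  14:521  15:234
  16:341  17:374  18:174  19:39  20:144  21:411  22:29
Giant step factor: 406^(-23) ≡ 322 (mod 523).
Scan 172·322^i mod 523 for i = 0, 1, …:
  i=0: 172   i=1: 469   i=2: 394   i=3: 302
  i=4: 489   i=5: 35   i=6: 287   i=7: 366
  i=8: 177   i=9: 510   i=10: 521
Match at i=10, j=14: x = 10·23 + 14 = 244.

244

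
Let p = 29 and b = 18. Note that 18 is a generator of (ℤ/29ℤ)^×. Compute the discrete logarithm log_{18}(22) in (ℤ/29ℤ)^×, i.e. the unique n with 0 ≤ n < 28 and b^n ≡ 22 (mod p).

Successive powers of 18 modulo 29:
  18^0=1  18^1=18  18^2=5  18^3=3  18^4=25  18^5=15
  18^6=9  18^7=17  18^8=16  18^9=27  18^10=22
So 18^10 ≡ 22 (mod 29), giving n = 10.

10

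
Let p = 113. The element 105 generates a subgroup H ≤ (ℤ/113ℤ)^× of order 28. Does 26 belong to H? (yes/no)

no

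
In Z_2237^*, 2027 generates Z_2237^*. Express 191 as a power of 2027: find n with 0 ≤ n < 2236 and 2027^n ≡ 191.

2224

Baby-step giant-step with m = ceil(sqrt(2236)) = 48.
Baby table (2027^j mod 2237 for j=0..47):
  0:1  1:2027  2:1597  3:180  4:229  5:1124  6:1082  7:954
  8:990  9:141  10:1708  11:1477  12:773  13:971  14:1894  15:446
  16:294  17:896  18:1985  19:1469  20:216  21:1617  22:454  23:851
  24:250  25:1188  26:1064  27:260  28:1325  29:1375  30:2060  31:1378
  32:1430  33:1695  34:1970  35:145  36:868  37:1154  38:1493  39:1887
  40:1916  41:300  42:1873  43:382  44:312  45:1590  46:1650  47:235
Giant step factor: 2027^(-48) ≡ 477 (mod 2237).
Scan 191·477^i mod 2237 for i = 0, 1, …:
  i=0: 191   i=1: 1627   i=2: 2077   i=3: 1975
  i=4: 298   i=5: 1215   i=6: 172   i=7: 1512
  i=8: 910   i=9: 92     …   i=45: 282
  i=46: 294
Match at i=46, j=16: n = 46·48 + 16 = 2224.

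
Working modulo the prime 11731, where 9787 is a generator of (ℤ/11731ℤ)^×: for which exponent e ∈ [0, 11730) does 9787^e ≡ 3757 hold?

879

Baby-step giant-step with m = ceil(sqrt(11730)) = 109.
Baby table (9787^j mod 11731 for j=0..108):
  0:1  1:9787  2:1754  3:3945  4:2994  5:9971  6:7719  7:9944
  8:1552  9:9510  10:616  11:10789  12:1212  13:1803  14:2537  15:6823
  16:3849  17:1922  18:5821  19:4391  20:4064  21:6278  22:7539  23:7934
  24:2569  25:3270  26:1322  27:10852  28:7781  29:6726  30:4721  31:7749
  32:10279  33:7248  34:10550  35:8319  36:4913  37:9893  38:6848  39:2173
  40:10579  41:10598  42:8855  43:6988  44:11557  45:9788  46:11541  47:5699
  48:6939  49:1234  50:5959  51:5932  52:11496  53:11062  54:10126  55:11405
  56:270  57:3015  58:4340  59:9360  60:10672  61:5771  62:7743  63:10212
  64:8455  65:10342  66:2086  67:3742  68:10503  69:5839  70:4592  71:443
  72:6902  73:2776  74:11447  75:739  76:6297  77:5796  78:6067  79:7138
  80:1501  81:3075  82:5010  83:9021  84:1021  85:9446  86:7722  87:4112
  88:6814  89:9614  90:9598  91:5509  92:907  93:8173  94:7193  95:160
  96:5697  97:10827  98:9457  99:9800  100:11675  101:3285  102:7355  103:1969
  104:8301  105:4712  106:1783  107:6224  108:6936
Giant step factor: 9787^(-109) ≡ 6679 (mod 11731).
Scan 3757·6679^i mod 11731 for i = 0, 1, …:
  i=0: 3757   i=1: 394   i=2: 3782   i=3: 3135
  i=4: 10561   i=5: 10147   i=6: 1826   i=7: 7345
  i=8: 9944
Match at i=8, j=7: e = 8·109 + 7 = 879.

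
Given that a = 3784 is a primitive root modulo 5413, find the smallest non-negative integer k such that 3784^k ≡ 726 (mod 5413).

Baby-step giant-step with m = ceil(sqrt(5412)) = 74.
Baby table (3784^j mod 5413 for j=0..73):
  0:1  1:3784  2:1271  3:2720  4:2367  5:3626  6:4242  7:2183
  8:234  9:3137  10:5112  11:3159  12:1752  13:4056  14:2049  15:2000
  16:626  17:3303  18:5348  19:3038  20:3993  21:1829  22:3122  23:2482
  24:333  25:4256  26:1029  27:1789  28:3326  29:359  30:5206  31:1597
  32:2140  33:5325  34:2614  35:1825  36:4225  37:2811  38:279  39:201
  40:2764  41:1060  42:7  43:4836  44:3484  45:2801  46:330  47:3730
  48:2629  49:4455  50:1638  51:307  52:3306  53:461  54:1438  55:1327
  56:3517  57:3174  58:4382  59:1469  60:4958  61:5027  62:886  63:1977
  64:202  65:1135  66:2331  67:2727  68:1790  69:1697  70:1630  71:2513
  72:3964  73:353
Giant step factor: 3784^(-74) ≡ 3087 (mod 5413).
Scan 726·3087^i mod 5413 for i = 0, 1, …:
  i=0: 726   i=1: 180   i=2: 3534   i=3: 2263
  i=4: 3111   i=5: 995   i=6: 2394   i=7: 1533
  i=8: 1409   i=9: 2944     …   i=19: 4797
  i=20: 3784
Match at i=20, j=1: k = 20·74 + 1 = 1481.

1481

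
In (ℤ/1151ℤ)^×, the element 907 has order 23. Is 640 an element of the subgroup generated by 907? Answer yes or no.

no

⟨907⟩ has order 23; its elements mod 1151 are {1, 105, 169, 177, 199, 200, 252, 282, 421, 467, 480, 550, 655, 666, 693, 835, 853, 866, 870, 907, 937, 938, 1138}.
640 is not in this set.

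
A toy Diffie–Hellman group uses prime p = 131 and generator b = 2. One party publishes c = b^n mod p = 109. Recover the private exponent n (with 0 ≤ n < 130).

Baby-step giant-step with m = ceil(sqrt(130)) = 12.
Baby table (2^j mod 131 for j=0..11):
  0:1  1:2  2:4  3:8  4:16  5:32  6:64  7:128
  8:125  9:119  10:107  11:83
Giant step factor: 2^(-12) ≡ 15 (mod 131).
Scan 109·15^i mod 131 for i = 0, 1, …:
  i=0: 109   i=1: 63   i=2: 28   i=3: 27
  i=4: 12   i=5: 49   i=6: 80   i=7: 21
  i=8: 53   i=9: 9   i=10: 4
Match at i=10, j=2: n = 10·12 + 2 = 122.

122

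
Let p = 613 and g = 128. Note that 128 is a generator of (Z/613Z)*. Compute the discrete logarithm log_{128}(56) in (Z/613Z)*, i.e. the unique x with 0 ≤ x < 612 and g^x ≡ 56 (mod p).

Baby-step giant-step with m = ceil(sqrt(612)) = 25.
Baby table (128^j mod 613 for j=0..24):
  0:1  1:128  2:446  3:79  4:304  5:293  6:111  7:109
  8:466  9:187  10:29  11:34  12:61  13:452  14:234  15:528
  16:154  17:96  18:28  19:519  20:228  21:373  22:543  23:235
  24:43
Giant step factor: 128^(-25) ≡ 330 (mod 613).
Scan 56·330^i mod 613 for i = 0, 1, …:
  i=0: 56   i=1: 90   i=2: 276   i=3: 356
  i=4: 397   i=5: 441   i=6: 249   i=7: 28
Match at i=7, j=18: x = 7·25 + 18 = 193.

193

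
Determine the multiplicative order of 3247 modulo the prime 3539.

The order of 3247 must divide p − 1 = 3538 = 2 · 29 · 61.
Divisors: 1, 2, 29, 58, 61, 122, 1769, 3538.
Check each in increasing order: 3247^1 ≡ 3247;  3247^2 ≡ 328;  3247^29 ≡ 110;  3247^58 ≡ 1483;  3247^61 ≡ 1957;  3247^122 ≡ 651;  3247^1769 ≡ 3538;  3247^3538 ≡ 1.
Smallest exponent giving 1 is 3538.

3538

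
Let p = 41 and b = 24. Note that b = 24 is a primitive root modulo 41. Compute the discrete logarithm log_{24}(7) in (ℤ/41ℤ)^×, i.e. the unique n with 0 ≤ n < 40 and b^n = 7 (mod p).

3

Successive powers of 24 modulo 41:
  24^0=1  24^1=24  24^2=2  24^3=7
So 24^3 ≡ 7 (mod 41), giving n = 3.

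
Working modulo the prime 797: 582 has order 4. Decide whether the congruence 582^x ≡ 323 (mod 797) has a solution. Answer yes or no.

no

323 ∈ ⟨582⟩ iff 323^4 ≡ 1 (mod 797), since |⟨582⟩| = 4.
323^4 mod 797 = 505.
Since 505 ≠ 1, 323 does not lie in the subgroup.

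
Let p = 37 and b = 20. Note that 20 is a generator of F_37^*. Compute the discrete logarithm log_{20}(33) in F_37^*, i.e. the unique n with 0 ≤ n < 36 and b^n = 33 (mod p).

8

Successive powers of 20 modulo 37:
  20^0=1  20^1=20  20^2=30  20^3=8  20^4=12  20^5=18
  20^6=27  20^7=22  20^8=33
So 20^8 ≡ 33 (mod 37), giving n = 8.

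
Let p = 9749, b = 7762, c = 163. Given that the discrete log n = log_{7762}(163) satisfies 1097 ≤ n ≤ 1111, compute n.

1110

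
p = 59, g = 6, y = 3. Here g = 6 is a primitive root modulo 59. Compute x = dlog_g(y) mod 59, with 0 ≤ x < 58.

26

Baby-step giant-step with m = ceil(sqrt(58)) = 8.
Baby table (6^j mod 59 for j=0..7):
  0:1  1:6  2:36  3:39  4:57  5:47  6:46  7:40
Giant step factor: 6^(-8) ≡ 15 (mod 59).
Scan 3·15^i mod 59 for i = 0, 1, …:
  i=0: 3   i=1: 45   i=2: 26   i=3: 36
Match at i=3, j=2: x = 3·8 + 2 = 26.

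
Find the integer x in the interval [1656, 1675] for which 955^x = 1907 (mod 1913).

1657

Compute 955^1656 mod 1913 = 4, then multiply by 955 repeatedly:
  955^1656=4  955^1657=1907
Found 1907 at exponent 1657.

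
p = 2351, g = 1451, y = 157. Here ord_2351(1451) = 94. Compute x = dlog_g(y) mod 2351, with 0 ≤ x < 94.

Baby-step giant-step with m = ceil(sqrt(94)) = 10.
Baby table (1451^j mod 2351 for j=0..9):
  0:1  1:1451  2:1256  3:431  4:15  5:606  6:32  7:1763
  8:225  9:2037
Giant step factor: 1451^(-10) ≡ 240 (mod 2351).
Scan 157·240^i mod 2351 for i = 0, 1, …:
  i=0: 157   i=1: 64   i=2: 1254   i=3: 32
Match at i=3, j=6: x = 3·10 + 6 = 36.

36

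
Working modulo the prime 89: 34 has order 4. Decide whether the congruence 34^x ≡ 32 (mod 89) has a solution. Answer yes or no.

no

⟨34⟩ has order 4; its elements mod 89 are {1, 34, 55, 88}.
32 is not in this set.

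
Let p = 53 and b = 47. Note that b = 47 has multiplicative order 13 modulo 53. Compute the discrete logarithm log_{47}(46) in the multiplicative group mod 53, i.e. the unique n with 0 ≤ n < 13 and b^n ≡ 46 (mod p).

Successive powers of 47 modulo 53:
  47^0=1  47^1=47  47^2=36  47^3=49  47^4=24  47^5=15
  47^6=16  47^7=10  47^8=46
So 47^8 ≡ 46 (mod 53), giving n = 8.

8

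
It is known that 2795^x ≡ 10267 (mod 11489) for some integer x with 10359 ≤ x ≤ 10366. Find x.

10362

Compute 2795^10359 mod 11489 = 8518, then multiply by 2795 repeatedly:
  2795^10359=8518  2795^10360=2602  2795^10361=53  2795^10362=10267
Found 10267 at exponent 10362.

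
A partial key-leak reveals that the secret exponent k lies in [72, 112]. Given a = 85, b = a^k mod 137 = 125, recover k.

73

Compute 85^72 mod 137 = 74, then multiply by 85 repeatedly:
  85^72=74  85^73=125
Found 125 at exponent 73.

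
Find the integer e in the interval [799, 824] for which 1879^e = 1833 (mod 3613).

819

Compute 1879^799 mod 3613 = 1483, then multiply by 1879 repeatedly:
  1879^799=1483  1879^800=934  1879^801=2681  1879^802=1077  1879^803=403
  1879^804=2120  1879^805=1954  1879^806=758  1879^807=760  1879^808=905
  1879^809=2385  1879^810=1295  1879^811=1756  1879^812=855  1879^813=2373
  1879^814=425  1879^815=102  1879^816=169  1879^817=3220  1879^818=2218
  1879^819=1833
Found 1833 at exponent 819.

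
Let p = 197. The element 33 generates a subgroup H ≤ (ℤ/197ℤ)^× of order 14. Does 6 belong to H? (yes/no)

⟨33⟩ has order 14; its elements mod 197 are {1, 6, 19, 33, 36, 83, 93, 104, 114, 161, 164, 178, 191, 196}.
6 is in this set.

yes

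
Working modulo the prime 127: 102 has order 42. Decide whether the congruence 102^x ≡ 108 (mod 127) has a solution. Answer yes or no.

yes

108 ∈ ⟨102⟩ iff 108^42 ≡ 1 (mod 127), since |⟨102⟩| = 42.
108^42 mod 127 = 1.
Since 1 = 1, 108 lies in the subgroup.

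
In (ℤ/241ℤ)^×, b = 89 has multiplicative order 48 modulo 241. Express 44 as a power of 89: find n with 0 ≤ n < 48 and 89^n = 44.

Successive powers of 89 modulo 241:
  89^0=1  89^1=89  89^2=209  89^3=44
So 89^3 ≡ 44 (mod 241), giving n = 3.

3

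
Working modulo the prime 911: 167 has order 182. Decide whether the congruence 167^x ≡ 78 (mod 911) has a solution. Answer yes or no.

no

78 ∈ ⟨167⟩ iff 78^182 ≡ 1 (mod 911), since |⟨167⟩| = 182.
78^182 mod 911 = 19.
Since 19 ≠ 1, 78 does not lie in the subgroup.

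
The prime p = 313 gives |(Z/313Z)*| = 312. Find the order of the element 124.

104

The order of 124 must divide p − 1 = 312 = 2^3 · 3 · 13.
Divisors: 1, 2, 3, 4, 6, 8, 12, 13, 24, 26, 39, 52, 78, 104, 156, 312.
Check each in increasing order: 124^1 ≡ 124;  124^2 ≡ 39;  124^3 ≡ 141;  124^4 ≡ 269;  124^6 ≡ 162;  124^8 ≡ 58;  124^12 ≡ 265;  124^13 ≡ 308;  124^24 ≡ 113;  124^26 ≡ 25;  124^39 ≡ 188;  124^52 ≡ 312;  124^78 ≡ 288;  124^104 ≡ 1.
Smallest exponent giving 1 is 104.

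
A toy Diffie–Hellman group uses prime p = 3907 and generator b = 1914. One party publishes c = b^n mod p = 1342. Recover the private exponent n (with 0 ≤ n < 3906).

1889

Baby-step giant-step with m = ceil(sqrt(3906)) = 63.
Baby table (1914^j mod 3907 for j=0..62):
  0:1  1:1914  2:2537  3:3324  4:1540  5:1682  6:3887  7:790
  8:51  9:3846  10:456  11:1523  12:400  13:3735  14:2887  15:1220
  16:2601  17:796  18:3721  19:3440  20:865  21:2949  22:2678  23:3615
  24:3720  25:1526  26:2235  27:3532  28:1138  29:1933  30:3740  31:736
  32:2184  33:3593  34:682  35:410  36:3340  37:908  38:3204  39:2373
  40:1988  41:3521  42:3526  43:1375  44:2339  45:3331  46:3217  47:3813
  48:3713  49:3756  50:104  51:3706  52:2079  53:1880  54:3880  55:3020
  56:1827  57:113  58:1397  59:1470  60:540  61:2112  62:2530
Giant step factor: 1914^(-63) ≡ 2218 (mod 3907).
Scan 1342·2218^i mod 3907 for i = 0, 1, …:
  i=0: 1342   i=1: 3329   i=2: 3399   i=3: 2379
  i=4: 2172   i=5: 165   i=6: 2619   i=7: 3140
  i=8: 2246   i=9: 203     …   i=28: 2048
  i=29: 2530
Match at i=29, j=62: n = 29·63 + 62 = 1889.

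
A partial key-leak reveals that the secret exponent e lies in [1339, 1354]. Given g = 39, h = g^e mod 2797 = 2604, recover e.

1348

Compute 39^1339 mod 2797 = 1171, then multiply by 39 repeatedly:
  39^1339=1171  39^1340=917  39^1341=2199  39^1342=1851  39^1343=2264
  39^1344=1589  39^1345=437  39^1346=261  39^1347=1788  39^1348=2604
Found 2604 at exponent 1348.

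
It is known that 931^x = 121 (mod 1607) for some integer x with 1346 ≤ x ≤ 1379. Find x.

Compute 931^1346 mod 1607 = 1549, then multiply by 931 repeatedly:
  931^1346=1549  931^1347=640  931^1348=1250  931^1349=282  931^1350=601
  931^1351=295  931^1352=1455  931^1353=1511  931^1354=616  931^1355=1404
  931^1356=633  931^1357=1161  931^1358=987  931^1359=1300  931^1360=229
  931^1361=1075  931^1362=1271  931^1363=549  931^1364=93  931^1365=1412
  931^1366=46  931^1367=1044  931^1368=1336  931^1369=1605  931^1370=1352
  931^1371=431  931^1372=1118  931^1373=1129  931^1374=121
Found 121 at exponent 1374.

1374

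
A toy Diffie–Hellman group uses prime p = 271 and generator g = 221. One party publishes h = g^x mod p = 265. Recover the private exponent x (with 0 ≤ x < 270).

Baby-step giant-step with m = ceil(sqrt(270)) = 17.
Baby table (221^j mod 271 for j=0..16):
  0:1  1:221  2:61  3:202  4:198  5:127  6:154  7:159
  8:180  9:214  10:140  11:46  12:139  13:96  14:78  15:165
  16:151
Giant step factor: 221^(-17) ≡ 107 (mod 271).
Scan 265·107^i mod 271 for i = 0, 1, …:
  i=0: 265   i=1: 171   i=2: 140
Match at i=2, j=10: x = 2·17 + 10 = 44.

44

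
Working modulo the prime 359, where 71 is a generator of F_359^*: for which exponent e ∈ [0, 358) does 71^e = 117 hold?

Baby-step giant-step with m = ceil(sqrt(358)) = 19.
Baby table (71^j mod 359 for j=0..18):
  0:1  1:71  2:15  3:347  4:225  5:179  6:144  7:172
  8:6  9:67  10:90  11:287  12:273  13:356  14:146  15:314
  16:36  17:43  18:181
Giant step factor: 71^(-19) ≡ 59 (mod 359).
Scan 117·59^i mod 359 for i = 0, 1, …:
  i=0: 117   i=1: 82   i=2: 171   i=3: 37
  i=4: 29   i=5: 275   i=6: 70   i=7: 181
Match at i=7, j=18: e = 7·19 + 18 = 151.

151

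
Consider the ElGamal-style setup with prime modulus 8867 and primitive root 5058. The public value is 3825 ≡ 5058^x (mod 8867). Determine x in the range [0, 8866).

907

Baby-step giant-step with m = ceil(sqrt(8866)) = 95.
Baby table (5058^j mod 8867 for j=0..94):
  0:1  1:5058  2:2069  3:1942  4:6867  5:1247  6:2889  7:8613
  8:983  9:6494  10:3284  11:2581  12:2474  13:2155  14:2447  15:7461
  16:8653  17:8229  18:584  19:1161  20:2384  21:8019  22:2444  23:1154
  24:2446  25:2403  26:6584  27:6287  28:2584  29:8781  30:8362  31:8273
  32:1461  33:3527  34:8029  35:8689  36:4110  37:4132  38:137  39:1320
  40:8576  41:44  42:877  43:2366  44:5645  45:670  46:1666  47:2978
  48:6558  49:7784  50:1992  51:2624  52:7160  53:2452  54:6150  55:1264
  56:205  57:8318  58:7396  59:7962  60:6749  61:7359  62:7023  63:1132
  64:6441  65:1220  66:8195  67:5952  68:1751  69:7292  70:5083  71:4381
  72:465  73:2215  74:4449  75:7463  76:1035  77:3500  78:4468  79:6028
  80:4878  81:4930  82:1936  83:3120  84:6567  85:104  86:2879  87:2368
  88:6894  89:4808  90:5550  91:7845  92:185  93:4695  94:1484
Giant step factor: 5058^(-95) ≡ 4476 (mod 8867).
Scan 3825·4476^i mod 8867 for i = 0, 1, …:
  i=0: 3825   i=1: 7390   i=2: 3730   i=3: 7786
  i=4: 2826   i=5: 4834   i=6: 1504   i=7: 1851
  i=8: 3298   i=9: 7160
Match at i=9, j=52: x = 9·95 + 52 = 907.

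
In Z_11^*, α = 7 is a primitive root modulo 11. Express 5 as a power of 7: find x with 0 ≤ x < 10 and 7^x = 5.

Successive powers of 7 modulo 11:
  7^0=1  7^1=7  7^2=5
So 7^2 ≡ 5 (mod 11), giving x = 2.

2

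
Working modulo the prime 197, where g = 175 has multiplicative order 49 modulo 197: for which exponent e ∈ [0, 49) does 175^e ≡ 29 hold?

11

Baby-step giant-step with m = ceil(sqrt(49)) = 7.
Baby table (175^j mod 197 for j=0..6):
  0:1  1:175  2:90  3:187  4:23  5:85  6:100
Giant step factor: 175^(-7) ≡ 191 (mod 197).
Scan 29·191^i mod 197 for i = 0, 1, …:
  i=0: 29   i=1: 23
Match at i=1, j=4: e = 1·7 + 4 = 11.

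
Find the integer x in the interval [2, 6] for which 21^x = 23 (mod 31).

Compute 21^2 mod 31 = 7, then multiply by 21 repeatedly:
  21^2=7  21^3=23
Found 23 at exponent 3.

3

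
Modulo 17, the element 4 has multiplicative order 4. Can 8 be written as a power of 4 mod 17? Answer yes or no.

no

⟨4⟩ has order 4; its elements mod 17 are {1, 4, 13, 16}.
8 is not in this set.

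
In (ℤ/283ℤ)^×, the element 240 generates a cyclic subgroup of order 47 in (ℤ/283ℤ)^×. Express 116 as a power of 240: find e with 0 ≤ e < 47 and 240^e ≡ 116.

32

Baby-step giant-step with m = ceil(sqrt(47)) = 7.
Baby table (240^j mod 283 for j=0..6):
  0:1  1:240  2:151  3:16  4:161  5:152  6:256
Giant step factor: 240^(-7) ≡ 244 (mod 283).
Scan 116·244^i mod 283 for i = 0, 1, …:
  i=0: 116   i=1: 4   i=2: 127   i=3: 141
  i=4: 161
Match at i=4, j=4: e = 4·7 + 4 = 32.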